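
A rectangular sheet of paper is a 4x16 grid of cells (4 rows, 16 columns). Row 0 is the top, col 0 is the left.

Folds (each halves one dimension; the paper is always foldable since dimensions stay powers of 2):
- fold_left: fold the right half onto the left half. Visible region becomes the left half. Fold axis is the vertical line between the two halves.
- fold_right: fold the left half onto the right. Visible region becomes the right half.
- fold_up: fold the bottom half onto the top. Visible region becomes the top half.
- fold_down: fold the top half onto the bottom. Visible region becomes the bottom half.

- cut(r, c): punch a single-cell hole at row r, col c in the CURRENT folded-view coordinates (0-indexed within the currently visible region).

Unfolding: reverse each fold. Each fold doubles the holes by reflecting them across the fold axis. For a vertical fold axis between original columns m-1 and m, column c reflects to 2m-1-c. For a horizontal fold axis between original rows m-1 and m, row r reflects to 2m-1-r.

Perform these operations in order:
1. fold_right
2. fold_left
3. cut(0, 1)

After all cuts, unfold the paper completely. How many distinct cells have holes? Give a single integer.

Answer: 4

Derivation:
Op 1 fold_right: fold axis v@8; visible region now rows[0,4) x cols[8,16) = 4x8
Op 2 fold_left: fold axis v@12; visible region now rows[0,4) x cols[8,12) = 4x4
Op 3 cut(0, 1): punch at orig (0,9); cuts so far [(0, 9)]; region rows[0,4) x cols[8,12) = 4x4
Unfold 1 (reflect across v@12): 2 holes -> [(0, 9), (0, 14)]
Unfold 2 (reflect across v@8): 4 holes -> [(0, 1), (0, 6), (0, 9), (0, 14)]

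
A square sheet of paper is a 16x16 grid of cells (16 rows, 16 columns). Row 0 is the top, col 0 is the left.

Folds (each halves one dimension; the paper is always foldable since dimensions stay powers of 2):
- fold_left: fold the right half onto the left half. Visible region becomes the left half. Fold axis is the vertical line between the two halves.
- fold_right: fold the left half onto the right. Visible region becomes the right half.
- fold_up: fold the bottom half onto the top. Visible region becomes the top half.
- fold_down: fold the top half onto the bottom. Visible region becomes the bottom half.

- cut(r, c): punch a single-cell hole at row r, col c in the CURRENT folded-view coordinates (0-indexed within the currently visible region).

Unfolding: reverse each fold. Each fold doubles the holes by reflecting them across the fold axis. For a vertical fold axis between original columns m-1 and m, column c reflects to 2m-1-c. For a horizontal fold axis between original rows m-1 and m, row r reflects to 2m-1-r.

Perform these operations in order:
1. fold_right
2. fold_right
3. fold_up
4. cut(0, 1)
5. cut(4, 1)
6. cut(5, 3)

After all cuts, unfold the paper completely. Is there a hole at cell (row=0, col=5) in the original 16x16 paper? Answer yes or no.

Op 1 fold_right: fold axis v@8; visible region now rows[0,16) x cols[8,16) = 16x8
Op 2 fold_right: fold axis v@12; visible region now rows[0,16) x cols[12,16) = 16x4
Op 3 fold_up: fold axis h@8; visible region now rows[0,8) x cols[12,16) = 8x4
Op 4 cut(0, 1): punch at orig (0,13); cuts so far [(0, 13)]; region rows[0,8) x cols[12,16) = 8x4
Op 5 cut(4, 1): punch at orig (4,13); cuts so far [(0, 13), (4, 13)]; region rows[0,8) x cols[12,16) = 8x4
Op 6 cut(5, 3): punch at orig (5,15); cuts so far [(0, 13), (4, 13), (5, 15)]; region rows[0,8) x cols[12,16) = 8x4
Unfold 1 (reflect across h@8): 6 holes -> [(0, 13), (4, 13), (5, 15), (10, 15), (11, 13), (15, 13)]
Unfold 2 (reflect across v@12): 12 holes -> [(0, 10), (0, 13), (4, 10), (4, 13), (5, 8), (5, 15), (10, 8), (10, 15), (11, 10), (11, 13), (15, 10), (15, 13)]
Unfold 3 (reflect across v@8): 24 holes -> [(0, 2), (0, 5), (0, 10), (0, 13), (4, 2), (4, 5), (4, 10), (4, 13), (5, 0), (5, 7), (5, 8), (5, 15), (10, 0), (10, 7), (10, 8), (10, 15), (11, 2), (11, 5), (11, 10), (11, 13), (15, 2), (15, 5), (15, 10), (15, 13)]
Holes: [(0, 2), (0, 5), (0, 10), (0, 13), (4, 2), (4, 5), (4, 10), (4, 13), (5, 0), (5, 7), (5, 8), (5, 15), (10, 0), (10, 7), (10, 8), (10, 15), (11, 2), (11, 5), (11, 10), (11, 13), (15, 2), (15, 5), (15, 10), (15, 13)]

Answer: yes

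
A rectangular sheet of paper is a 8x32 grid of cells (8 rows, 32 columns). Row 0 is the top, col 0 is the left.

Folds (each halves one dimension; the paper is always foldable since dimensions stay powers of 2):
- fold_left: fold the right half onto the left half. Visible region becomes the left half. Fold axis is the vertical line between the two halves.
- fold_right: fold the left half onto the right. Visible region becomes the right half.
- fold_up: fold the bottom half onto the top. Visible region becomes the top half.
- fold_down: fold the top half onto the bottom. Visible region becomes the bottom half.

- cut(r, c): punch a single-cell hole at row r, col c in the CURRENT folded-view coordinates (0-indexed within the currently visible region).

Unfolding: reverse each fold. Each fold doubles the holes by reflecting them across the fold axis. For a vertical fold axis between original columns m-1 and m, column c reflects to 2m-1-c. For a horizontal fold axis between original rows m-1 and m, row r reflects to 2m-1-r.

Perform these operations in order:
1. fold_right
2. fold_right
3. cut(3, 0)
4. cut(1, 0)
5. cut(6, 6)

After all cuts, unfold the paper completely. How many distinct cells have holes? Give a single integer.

Op 1 fold_right: fold axis v@16; visible region now rows[0,8) x cols[16,32) = 8x16
Op 2 fold_right: fold axis v@24; visible region now rows[0,8) x cols[24,32) = 8x8
Op 3 cut(3, 0): punch at orig (3,24); cuts so far [(3, 24)]; region rows[0,8) x cols[24,32) = 8x8
Op 4 cut(1, 0): punch at orig (1,24); cuts so far [(1, 24), (3, 24)]; region rows[0,8) x cols[24,32) = 8x8
Op 5 cut(6, 6): punch at orig (6,30); cuts so far [(1, 24), (3, 24), (6, 30)]; region rows[0,8) x cols[24,32) = 8x8
Unfold 1 (reflect across v@24): 6 holes -> [(1, 23), (1, 24), (3, 23), (3, 24), (6, 17), (6, 30)]
Unfold 2 (reflect across v@16): 12 holes -> [(1, 7), (1, 8), (1, 23), (1, 24), (3, 7), (3, 8), (3, 23), (3, 24), (6, 1), (6, 14), (6, 17), (6, 30)]

Answer: 12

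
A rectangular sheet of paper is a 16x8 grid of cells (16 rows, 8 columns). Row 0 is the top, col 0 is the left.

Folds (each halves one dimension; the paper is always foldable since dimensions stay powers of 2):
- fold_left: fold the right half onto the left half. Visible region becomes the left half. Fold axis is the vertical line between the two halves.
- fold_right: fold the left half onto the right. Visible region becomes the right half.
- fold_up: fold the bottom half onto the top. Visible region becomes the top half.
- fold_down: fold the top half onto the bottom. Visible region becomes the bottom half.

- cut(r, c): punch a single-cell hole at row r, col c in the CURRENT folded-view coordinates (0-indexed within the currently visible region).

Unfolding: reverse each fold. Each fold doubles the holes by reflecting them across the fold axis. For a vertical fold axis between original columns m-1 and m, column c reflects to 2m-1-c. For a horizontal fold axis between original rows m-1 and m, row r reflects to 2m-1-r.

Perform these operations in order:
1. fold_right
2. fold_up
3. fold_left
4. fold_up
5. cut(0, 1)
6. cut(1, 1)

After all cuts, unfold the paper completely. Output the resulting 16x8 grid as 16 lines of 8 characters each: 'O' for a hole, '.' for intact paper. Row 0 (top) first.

Op 1 fold_right: fold axis v@4; visible region now rows[0,16) x cols[4,8) = 16x4
Op 2 fold_up: fold axis h@8; visible region now rows[0,8) x cols[4,8) = 8x4
Op 3 fold_left: fold axis v@6; visible region now rows[0,8) x cols[4,6) = 8x2
Op 4 fold_up: fold axis h@4; visible region now rows[0,4) x cols[4,6) = 4x2
Op 5 cut(0, 1): punch at orig (0,5); cuts so far [(0, 5)]; region rows[0,4) x cols[4,6) = 4x2
Op 6 cut(1, 1): punch at orig (1,5); cuts so far [(0, 5), (1, 5)]; region rows[0,4) x cols[4,6) = 4x2
Unfold 1 (reflect across h@4): 4 holes -> [(0, 5), (1, 5), (6, 5), (7, 5)]
Unfold 2 (reflect across v@6): 8 holes -> [(0, 5), (0, 6), (1, 5), (1, 6), (6, 5), (6, 6), (7, 5), (7, 6)]
Unfold 3 (reflect across h@8): 16 holes -> [(0, 5), (0, 6), (1, 5), (1, 6), (6, 5), (6, 6), (7, 5), (7, 6), (8, 5), (8, 6), (9, 5), (9, 6), (14, 5), (14, 6), (15, 5), (15, 6)]
Unfold 4 (reflect across v@4): 32 holes -> [(0, 1), (0, 2), (0, 5), (0, 6), (1, 1), (1, 2), (1, 5), (1, 6), (6, 1), (6, 2), (6, 5), (6, 6), (7, 1), (7, 2), (7, 5), (7, 6), (8, 1), (8, 2), (8, 5), (8, 6), (9, 1), (9, 2), (9, 5), (9, 6), (14, 1), (14, 2), (14, 5), (14, 6), (15, 1), (15, 2), (15, 5), (15, 6)]

Answer: .OO..OO.
.OO..OO.
........
........
........
........
.OO..OO.
.OO..OO.
.OO..OO.
.OO..OO.
........
........
........
........
.OO..OO.
.OO..OO.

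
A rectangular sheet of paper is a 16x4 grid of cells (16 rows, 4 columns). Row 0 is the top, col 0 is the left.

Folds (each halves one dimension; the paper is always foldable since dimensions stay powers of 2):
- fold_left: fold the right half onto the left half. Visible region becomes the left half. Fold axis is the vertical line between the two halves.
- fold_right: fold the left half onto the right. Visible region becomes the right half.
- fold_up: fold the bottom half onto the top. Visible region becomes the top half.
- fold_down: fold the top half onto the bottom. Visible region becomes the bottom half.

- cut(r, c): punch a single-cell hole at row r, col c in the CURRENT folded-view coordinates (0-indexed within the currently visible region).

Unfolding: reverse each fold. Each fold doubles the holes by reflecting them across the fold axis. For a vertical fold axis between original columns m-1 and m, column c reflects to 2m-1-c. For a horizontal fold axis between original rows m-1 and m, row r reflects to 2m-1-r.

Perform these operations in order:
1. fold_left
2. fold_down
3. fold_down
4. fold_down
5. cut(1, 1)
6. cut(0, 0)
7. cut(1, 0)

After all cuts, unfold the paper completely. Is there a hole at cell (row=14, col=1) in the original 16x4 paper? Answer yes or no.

Op 1 fold_left: fold axis v@2; visible region now rows[0,16) x cols[0,2) = 16x2
Op 2 fold_down: fold axis h@8; visible region now rows[8,16) x cols[0,2) = 8x2
Op 3 fold_down: fold axis h@12; visible region now rows[12,16) x cols[0,2) = 4x2
Op 4 fold_down: fold axis h@14; visible region now rows[14,16) x cols[0,2) = 2x2
Op 5 cut(1, 1): punch at orig (15,1); cuts so far [(15, 1)]; region rows[14,16) x cols[0,2) = 2x2
Op 6 cut(0, 0): punch at orig (14,0); cuts so far [(14, 0), (15, 1)]; region rows[14,16) x cols[0,2) = 2x2
Op 7 cut(1, 0): punch at orig (15,0); cuts so far [(14, 0), (15, 0), (15, 1)]; region rows[14,16) x cols[0,2) = 2x2
Unfold 1 (reflect across h@14): 6 holes -> [(12, 0), (12, 1), (13, 0), (14, 0), (15, 0), (15, 1)]
Unfold 2 (reflect across h@12): 12 holes -> [(8, 0), (8, 1), (9, 0), (10, 0), (11, 0), (11, 1), (12, 0), (12, 1), (13, 0), (14, 0), (15, 0), (15, 1)]
Unfold 3 (reflect across h@8): 24 holes -> [(0, 0), (0, 1), (1, 0), (2, 0), (3, 0), (3, 1), (4, 0), (4, 1), (5, 0), (6, 0), (7, 0), (7, 1), (8, 0), (8, 1), (9, 0), (10, 0), (11, 0), (11, 1), (12, 0), (12, 1), (13, 0), (14, 0), (15, 0), (15, 1)]
Unfold 4 (reflect across v@2): 48 holes -> [(0, 0), (0, 1), (0, 2), (0, 3), (1, 0), (1, 3), (2, 0), (2, 3), (3, 0), (3, 1), (3, 2), (3, 3), (4, 0), (4, 1), (4, 2), (4, 3), (5, 0), (5, 3), (6, 0), (6, 3), (7, 0), (7, 1), (7, 2), (7, 3), (8, 0), (8, 1), (8, 2), (8, 3), (9, 0), (9, 3), (10, 0), (10, 3), (11, 0), (11, 1), (11, 2), (11, 3), (12, 0), (12, 1), (12, 2), (12, 3), (13, 0), (13, 3), (14, 0), (14, 3), (15, 0), (15, 1), (15, 2), (15, 3)]
Holes: [(0, 0), (0, 1), (0, 2), (0, 3), (1, 0), (1, 3), (2, 0), (2, 3), (3, 0), (3, 1), (3, 2), (3, 3), (4, 0), (4, 1), (4, 2), (4, 3), (5, 0), (5, 3), (6, 0), (6, 3), (7, 0), (7, 1), (7, 2), (7, 3), (8, 0), (8, 1), (8, 2), (8, 3), (9, 0), (9, 3), (10, 0), (10, 3), (11, 0), (11, 1), (11, 2), (11, 3), (12, 0), (12, 1), (12, 2), (12, 3), (13, 0), (13, 3), (14, 0), (14, 3), (15, 0), (15, 1), (15, 2), (15, 3)]

Answer: no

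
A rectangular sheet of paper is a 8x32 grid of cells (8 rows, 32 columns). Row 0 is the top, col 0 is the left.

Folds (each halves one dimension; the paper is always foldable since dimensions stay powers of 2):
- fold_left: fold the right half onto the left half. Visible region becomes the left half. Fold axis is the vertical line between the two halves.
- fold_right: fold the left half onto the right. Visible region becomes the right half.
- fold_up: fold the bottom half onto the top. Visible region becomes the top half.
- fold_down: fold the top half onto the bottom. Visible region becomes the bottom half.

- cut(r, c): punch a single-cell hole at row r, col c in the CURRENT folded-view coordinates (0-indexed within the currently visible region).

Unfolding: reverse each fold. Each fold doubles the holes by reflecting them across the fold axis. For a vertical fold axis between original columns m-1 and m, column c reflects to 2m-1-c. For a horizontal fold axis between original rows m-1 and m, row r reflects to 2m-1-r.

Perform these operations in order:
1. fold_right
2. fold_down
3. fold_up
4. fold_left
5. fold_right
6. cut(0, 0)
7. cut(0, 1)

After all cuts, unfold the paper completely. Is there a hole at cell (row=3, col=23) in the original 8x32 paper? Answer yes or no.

Answer: no

Derivation:
Op 1 fold_right: fold axis v@16; visible region now rows[0,8) x cols[16,32) = 8x16
Op 2 fold_down: fold axis h@4; visible region now rows[4,8) x cols[16,32) = 4x16
Op 3 fold_up: fold axis h@6; visible region now rows[4,6) x cols[16,32) = 2x16
Op 4 fold_left: fold axis v@24; visible region now rows[4,6) x cols[16,24) = 2x8
Op 5 fold_right: fold axis v@20; visible region now rows[4,6) x cols[20,24) = 2x4
Op 6 cut(0, 0): punch at orig (4,20); cuts so far [(4, 20)]; region rows[4,6) x cols[20,24) = 2x4
Op 7 cut(0, 1): punch at orig (4,21); cuts so far [(4, 20), (4, 21)]; region rows[4,6) x cols[20,24) = 2x4
Unfold 1 (reflect across v@20): 4 holes -> [(4, 18), (4, 19), (4, 20), (4, 21)]
Unfold 2 (reflect across v@24): 8 holes -> [(4, 18), (4, 19), (4, 20), (4, 21), (4, 26), (4, 27), (4, 28), (4, 29)]
Unfold 3 (reflect across h@6): 16 holes -> [(4, 18), (4, 19), (4, 20), (4, 21), (4, 26), (4, 27), (4, 28), (4, 29), (7, 18), (7, 19), (7, 20), (7, 21), (7, 26), (7, 27), (7, 28), (7, 29)]
Unfold 4 (reflect across h@4): 32 holes -> [(0, 18), (0, 19), (0, 20), (0, 21), (0, 26), (0, 27), (0, 28), (0, 29), (3, 18), (3, 19), (3, 20), (3, 21), (3, 26), (3, 27), (3, 28), (3, 29), (4, 18), (4, 19), (4, 20), (4, 21), (4, 26), (4, 27), (4, 28), (4, 29), (7, 18), (7, 19), (7, 20), (7, 21), (7, 26), (7, 27), (7, 28), (7, 29)]
Unfold 5 (reflect across v@16): 64 holes -> [(0, 2), (0, 3), (0, 4), (0, 5), (0, 10), (0, 11), (0, 12), (0, 13), (0, 18), (0, 19), (0, 20), (0, 21), (0, 26), (0, 27), (0, 28), (0, 29), (3, 2), (3, 3), (3, 4), (3, 5), (3, 10), (3, 11), (3, 12), (3, 13), (3, 18), (3, 19), (3, 20), (3, 21), (3, 26), (3, 27), (3, 28), (3, 29), (4, 2), (4, 3), (4, 4), (4, 5), (4, 10), (4, 11), (4, 12), (4, 13), (4, 18), (4, 19), (4, 20), (4, 21), (4, 26), (4, 27), (4, 28), (4, 29), (7, 2), (7, 3), (7, 4), (7, 5), (7, 10), (7, 11), (7, 12), (7, 13), (7, 18), (7, 19), (7, 20), (7, 21), (7, 26), (7, 27), (7, 28), (7, 29)]
Holes: [(0, 2), (0, 3), (0, 4), (0, 5), (0, 10), (0, 11), (0, 12), (0, 13), (0, 18), (0, 19), (0, 20), (0, 21), (0, 26), (0, 27), (0, 28), (0, 29), (3, 2), (3, 3), (3, 4), (3, 5), (3, 10), (3, 11), (3, 12), (3, 13), (3, 18), (3, 19), (3, 20), (3, 21), (3, 26), (3, 27), (3, 28), (3, 29), (4, 2), (4, 3), (4, 4), (4, 5), (4, 10), (4, 11), (4, 12), (4, 13), (4, 18), (4, 19), (4, 20), (4, 21), (4, 26), (4, 27), (4, 28), (4, 29), (7, 2), (7, 3), (7, 4), (7, 5), (7, 10), (7, 11), (7, 12), (7, 13), (7, 18), (7, 19), (7, 20), (7, 21), (7, 26), (7, 27), (7, 28), (7, 29)]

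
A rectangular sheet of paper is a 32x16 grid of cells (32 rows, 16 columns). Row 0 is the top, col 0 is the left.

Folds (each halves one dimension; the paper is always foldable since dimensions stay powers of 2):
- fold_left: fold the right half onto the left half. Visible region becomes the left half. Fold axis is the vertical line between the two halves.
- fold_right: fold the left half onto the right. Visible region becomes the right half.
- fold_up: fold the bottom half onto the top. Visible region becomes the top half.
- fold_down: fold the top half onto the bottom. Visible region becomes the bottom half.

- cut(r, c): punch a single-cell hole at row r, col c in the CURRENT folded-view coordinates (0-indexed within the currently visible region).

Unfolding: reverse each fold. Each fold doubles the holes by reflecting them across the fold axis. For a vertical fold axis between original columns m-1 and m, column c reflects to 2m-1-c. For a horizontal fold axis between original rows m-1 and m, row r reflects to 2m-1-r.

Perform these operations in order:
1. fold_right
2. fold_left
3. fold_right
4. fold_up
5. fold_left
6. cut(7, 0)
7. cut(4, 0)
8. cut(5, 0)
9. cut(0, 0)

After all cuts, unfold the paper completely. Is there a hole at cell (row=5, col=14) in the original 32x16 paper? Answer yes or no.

Op 1 fold_right: fold axis v@8; visible region now rows[0,32) x cols[8,16) = 32x8
Op 2 fold_left: fold axis v@12; visible region now rows[0,32) x cols[8,12) = 32x4
Op 3 fold_right: fold axis v@10; visible region now rows[0,32) x cols[10,12) = 32x2
Op 4 fold_up: fold axis h@16; visible region now rows[0,16) x cols[10,12) = 16x2
Op 5 fold_left: fold axis v@11; visible region now rows[0,16) x cols[10,11) = 16x1
Op 6 cut(7, 0): punch at orig (7,10); cuts so far [(7, 10)]; region rows[0,16) x cols[10,11) = 16x1
Op 7 cut(4, 0): punch at orig (4,10); cuts so far [(4, 10), (7, 10)]; region rows[0,16) x cols[10,11) = 16x1
Op 8 cut(5, 0): punch at orig (5,10); cuts so far [(4, 10), (5, 10), (7, 10)]; region rows[0,16) x cols[10,11) = 16x1
Op 9 cut(0, 0): punch at orig (0,10); cuts so far [(0, 10), (4, 10), (5, 10), (7, 10)]; region rows[0,16) x cols[10,11) = 16x1
Unfold 1 (reflect across v@11): 8 holes -> [(0, 10), (0, 11), (4, 10), (4, 11), (5, 10), (5, 11), (7, 10), (7, 11)]
Unfold 2 (reflect across h@16): 16 holes -> [(0, 10), (0, 11), (4, 10), (4, 11), (5, 10), (5, 11), (7, 10), (7, 11), (24, 10), (24, 11), (26, 10), (26, 11), (27, 10), (27, 11), (31, 10), (31, 11)]
Unfold 3 (reflect across v@10): 32 holes -> [(0, 8), (0, 9), (0, 10), (0, 11), (4, 8), (4, 9), (4, 10), (4, 11), (5, 8), (5, 9), (5, 10), (5, 11), (7, 8), (7, 9), (7, 10), (7, 11), (24, 8), (24, 9), (24, 10), (24, 11), (26, 8), (26, 9), (26, 10), (26, 11), (27, 8), (27, 9), (27, 10), (27, 11), (31, 8), (31, 9), (31, 10), (31, 11)]
Unfold 4 (reflect across v@12): 64 holes -> [(0, 8), (0, 9), (0, 10), (0, 11), (0, 12), (0, 13), (0, 14), (0, 15), (4, 8), (4, 9), (4, 10), (4, 11), (4, 12), (4, 13), (4, 14), (4, 15), (5, 8), (5, 9), (5, 10), (5, 11), (5, 12), (5, 13), (5, 14), (5, 15), (7, 8), (7, 9), (7, 10), (7, 11), (7, 12), (7, 13), (7, 14), (7, 15), (24, 8), (24, 9), (24, 10), (24, 11), (24, 12), (24, 13), (24, 14), (24, 15), (26, 8), (26, 9), (26, 10), (26, 11), (26, 12), (26, 13), (26, 14), (26, 15), (27, 8), (27, 9), (27, 10), (27, 11), (27, 12), (27, 13), (27, 14), (27, 15), (31, 8), (31, 9), (31, 10), (31, 11), (31, 12), (31, 13), (31, 14), (31, 15)]
Unfold 5 (reflect across v@8): 128 holes -> [(0, 0), (0, 1), (0, 2), (0, 3), (0, 4), (0, 5), (0, 6), (0, 7), (0, 8), (0, 9), (0, 10), (0, 11), (0, 12), (0, 13), (0, 14), (0, 15), (4, 0), (4, 1), (4, 2), (4, 3), (4, 4), (4, 5), (4, 6), (4, 7), (4, 8), (4, 9), (4, 10), (4, 11), (4, 12), (4, 13), (4, 14), (4, 15), (5, 0), (5, 1), (5, 2), (5, 3), (5, 4), (5, 5), (5, 6), (5, 7), (5, 8), (5, 9), (5, 10), (5, 11), (5, 12), (5, 13), (5, 14), (5, 15), (7, 0), (7, 1), (7, 2), (7, 3), (7, 4), (7, 5), (7, 6), (7, 7), (7, 8), (7, 9), (7, 10), (7, 11), (7, 12), (7, 13), (7, 14), (7, 15), (24, 0), (24, 1), (24, 2), (24, 3), (24, 4), (24, 5), (24, 6), (24, 7), (24, 8), (24, 9), (24, 10), (24, 11), (24, 12), (24, 13), (24, 14), (24, 15), (26, 0), (26, 1), (26, 2), (26, 3), (26, 4), (26, 5), (26, 6), (26, 7), (26, 8), (26, 9), (26, 10), (26, 11), (26, 12), (26, 13), (26, 14), (26, 15), (27, 0), (27, 1), (27, 2), (27, 3), (27, 4), (27, 5), (27, 6), (27, 7), (27, 8), (27, 9), (27, 10), (27, 11), (27, 12), (27, 13), (27, 14), (27, 15), (31, 0), (31, 1), (31, 2), (31, 3), (31, 4), (31, 5), (31, 6), (31, 7), (31, 8), (31, 9), (31, 10), (31, 11), (31, 12), (31, 13), (31, 14), (31, 15)]
Holes: [(0, 0), (0, 1), (0, 2), (0, 3), (0, 4), (0, 5), (0, 6), (0, 7), (0, 8), (0, 9), (0, 10), (0, 11), (0, 12), (0, 13), (0, 14), (0, 15), (4, 0), (4, 1), (4, 2), (4, 3), (4, 4), (4, 5), (4, 6), (4, 7), (4, 8), (4, 9), (4, 10), (4, 11), (4, 12), (4, 13), (4, 14), (4, 15), (5, 0), (5, 1), (5, 2), (5, 3), (5, 4), (5, 5), (5, 6), (5, 7), (5, 8), (5, 9), (5, 10), (5, 11), (5, 12), (5, 13), (5, 14), (5, 15), (7, 0), (7, 1), (7, 2), (7, 3), (7, 4), (7, 5), (7, 6), (7, 7), (7, 8), (7, 9), (7, 10), (7, 11), (7, 12), (7, 13), (7, 14), (7, 15), (24, 0), (24, 1), (24, 2), (24, 3), (24, 4), (24, 5), (24, 6), (24, 7), (24, 8), (24, 9), (24, 10), (24, 11), (24, 12), (24, 13), (24, 14), (24, 15), (26, 0), (26, 1), (26, 2), (26, 3), (26, 4), (26, 5), (26, 6), (26, 7), (26, 8), (26, 9), (26, 10), (26, 11), (26, 12), (26, 13), (26, 14), (26, 15), (27, 0), (27, 1), (27, 2), (27, 3), (27, 4), (27, 5), (27, 6), (27, 7), (27, 8), (27, 9), (27, 10), (27, 11), (27, 12), (27, 13), (27, 14), (27, 15), (31, 0), (31, 1), (31, 2), (31, 3), (31, 4), (31, 5), (31, 6), (31, 7), (31, 8), (31, 9), (31, 10), (31, 11), (31, 12), (31, 13), (31, 14), (31, 15)]

Answer: yes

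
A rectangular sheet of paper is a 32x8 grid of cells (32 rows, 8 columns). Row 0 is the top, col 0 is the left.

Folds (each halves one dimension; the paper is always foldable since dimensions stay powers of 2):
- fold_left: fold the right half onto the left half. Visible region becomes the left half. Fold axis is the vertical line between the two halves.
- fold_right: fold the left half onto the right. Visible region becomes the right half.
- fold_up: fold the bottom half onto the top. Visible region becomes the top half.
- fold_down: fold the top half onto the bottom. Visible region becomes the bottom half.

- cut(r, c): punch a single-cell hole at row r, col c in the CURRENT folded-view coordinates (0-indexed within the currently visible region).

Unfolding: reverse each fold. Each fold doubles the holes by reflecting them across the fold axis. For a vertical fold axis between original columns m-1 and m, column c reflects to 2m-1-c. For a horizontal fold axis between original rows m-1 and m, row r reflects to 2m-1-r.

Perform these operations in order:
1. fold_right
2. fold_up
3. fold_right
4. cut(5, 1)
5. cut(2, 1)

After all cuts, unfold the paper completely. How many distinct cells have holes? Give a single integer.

Answer: 16

Derivation:
Op 1 fold_right: fold axis v@4; visible region now rows[0,32) x cols[4,8) = 32x4
Op 2 fold_up: fold axis h@16; visible region now rows[0,16) x cols[4,8) = 16x4
Op 3 fold_right: fold axis v@6; visible region now rows[0,16) x cols[6,8) = 16x2
Op 4 cut(5, 1): punch at orig (5,7); cuts so far [(5, 7)]; region rows[0,16) x cols[6,8) = 16x2
Op 5 cut(2, 1): punch at orig (2,7); cuts so far [(2, 7), (5, 7)]; region rows[0,16) x cols[6,8) = 16x2
Unfold 1 (reflect across v@6): 4 holes -> [(2, 4), (2, 7), (5, 4), (5, 7)]
Unfold 2 (reflect across h@16): 8 holes -> [(2, 4), (2, 7), (5, 4), (5, 7), (26, 4), (26, 7), (29, 4), (29, 7)]
Unfold 3 (reflect across v@4): 16 holes -> [(2, 0), (2, 3), (2, 4), (2, 7), (5, 0), (5, 3), (5, 4), (5, 7), (26, 0), (26, 3), (26, 4), (26, 7), (29, 0), (29, 3), (29, 4), (29, 7)]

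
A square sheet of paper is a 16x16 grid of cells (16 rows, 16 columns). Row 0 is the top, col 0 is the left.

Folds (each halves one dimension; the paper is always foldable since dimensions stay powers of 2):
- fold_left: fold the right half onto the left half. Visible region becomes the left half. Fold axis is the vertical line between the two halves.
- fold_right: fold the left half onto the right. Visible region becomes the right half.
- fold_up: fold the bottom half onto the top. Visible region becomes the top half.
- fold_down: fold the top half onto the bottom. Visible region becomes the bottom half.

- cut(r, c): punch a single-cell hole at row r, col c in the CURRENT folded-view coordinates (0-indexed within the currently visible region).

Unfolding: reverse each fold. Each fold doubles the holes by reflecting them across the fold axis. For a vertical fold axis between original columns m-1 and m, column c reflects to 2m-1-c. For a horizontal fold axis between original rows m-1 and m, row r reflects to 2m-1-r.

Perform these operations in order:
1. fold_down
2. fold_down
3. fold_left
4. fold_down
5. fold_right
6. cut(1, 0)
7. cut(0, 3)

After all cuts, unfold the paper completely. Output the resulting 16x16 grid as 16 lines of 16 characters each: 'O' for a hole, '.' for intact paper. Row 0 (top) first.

Answer: ...OO......OO...
O......OO......O
O......OO......O
...OO......OO...
...OO......OO...
O......OO......O
O......OO......O
...OO......OO...
...OO......OO...
O......OO......O
O......OO......O
...OO......OO...
...OO......OO...
O......OO......O
O......OO......O
...OO......OO...

Derivation:
Op 1 fold_down: fold axis h@8; visible region now rows[8,16) x cols[0,16) = 8x16
Op 2 fold_down: fold axis h@12; visible region now rows[12,16) x cols[0,16) = 4x16
Op 3 fold_left: fold axis v@8; visible region now rows[12,16) x cols[0,8) = 4x8
Op 4 fold_down: fold axis h@14; visible region now rows[14,16) x cols[0,8) = 2x8
Op 5 fold_right: fold axis v@4; visible region now rows[14,16) x cols[4,8) = 2x4
Op 6 cut(1, 0): punch at orig (15,4); cuts so far [(15, 4)]; region rows[14,16) x cols[4,8) = 2x4
Op 7 cut(0, 3): punch at orig (14,7); cuts so far [(14, 7), (15, 4)]; region rows[14,16) x cols[4,8) = 2x4
Unfold 1 (reflect across v@4): 4 holes -> [(14, 0), (14, 7), (15, 3), (15, 4)]
Unfold 2 (reflect across h@14): 8 holes -> [(12, 3), (12, 4), (13, 0), (13, 7), (14, 0), (14, 7), (15, 3), (15, 4)]
Unfold 3 (reflect across v@8): 16 holes -> [(12, 3), (12, 4), (12, 11), (12, 12), (13, 0), (13, 7), (13, 8), (13, 15), (14, 0), (14, 7), (14, 8), (14, 15), (15, 3), (15, 4), (15, 11), (15, 12)]
Unfold 4 (reflect across h@12): 32 holes -> [(8, 3), (8, 4), (8, 11), (8, 12), (9, 0), (9, 7), (9, 8), (9, 15), (10, 0), (10, 7), (10, 8), (10, 15), (11, 3), (11, 4), (11, 11), (11, 12), (12, 3), (12, 4), (12, 11), (12, 12), (13, 0), (13, 7), (13, 8), (13, 15), (14, 0), (14, 7), (14, 8), (14, 15), (15, 3), (15, 4), (15, 11), (15, 12)]
Unfold 5 (reflect across h@8): 64 holes -> [(0, 3), (0, 4), (0, 11), (0, 12), (1, 0), (1, 7), (1, 8), (1, 15), (2, 0), (2, 7), (2, 8), (2, 15), (3, 3), (3, 4), (3, 11), (3, 12), (4, 3), (4, 4), (4, 11), (4, 12), (5, 0), (5, 7), (5, 8), (5, 15), (6, 0), (6, 7), (6, 8), (6, 15), (7, 3), (7, 4), (7, 11), (7, 12), (8, 3), (8, 4), (8, 11), (8, 12), (9, 0), (9, 7), (9, 8), (9, 15), (10, 0), (10, 7), (10, 8), (10, 15), (11, 3), (11, 4), (11, 11), (11, 12), (12, 3), (12, 4), (12, 11), (12, 12), (13, 0), (13, 7), (13, 8), (13, 15), (14, 0), (14, 7), (14, 8), (14, 15), (15, 3), (15, 4), (15, 11), (15, 12)]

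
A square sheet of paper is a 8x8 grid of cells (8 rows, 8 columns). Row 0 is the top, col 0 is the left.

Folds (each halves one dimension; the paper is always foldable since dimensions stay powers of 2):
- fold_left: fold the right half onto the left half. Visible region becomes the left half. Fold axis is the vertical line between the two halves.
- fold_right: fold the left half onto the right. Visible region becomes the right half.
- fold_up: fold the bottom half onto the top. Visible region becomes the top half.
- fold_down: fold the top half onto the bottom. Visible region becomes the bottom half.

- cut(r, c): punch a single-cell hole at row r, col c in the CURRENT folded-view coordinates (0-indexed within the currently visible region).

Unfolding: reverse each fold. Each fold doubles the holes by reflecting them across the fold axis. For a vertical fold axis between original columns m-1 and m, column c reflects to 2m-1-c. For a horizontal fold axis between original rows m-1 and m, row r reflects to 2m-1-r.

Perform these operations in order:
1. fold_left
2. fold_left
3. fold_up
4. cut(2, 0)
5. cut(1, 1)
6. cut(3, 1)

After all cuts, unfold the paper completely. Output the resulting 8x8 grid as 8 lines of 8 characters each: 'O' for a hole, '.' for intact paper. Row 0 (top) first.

Answer: ........
.OO..OO.
O..OO..O
.OO..OO.
.OO..OO.
O..OO..O
.OO..OO.
........

Derivation:
Op 1 fold_left: fold axis v@4; visible region now rows[0,8) x cols[0,4) = 8x4
Op 2 fold_left: fold axis v@2; visible region now rows[0,8) x cols[0,2) = 8x2
Op 3 fold_up: fold axis h@4; visible region now rows[0,4) x cols[0,2) = 4x2
Op 4 cut(2, 0): punch at orig (2,0); cuts so far [(2, 0)]; region rows[0,4) x cols[0,2) = 4x2
Op 5 cut(1, 1): punch at orig (1,1); cuts so far [(1, 1), (2, 0)]; region rows[0,4) x cols[0,2) = 4x2
Op 6 cut(3, 1): punch at orig (3,1); cuts so far [(1, 1), (2, 0), (3, 1)]; region rows[0,4) x cols[0,2) = 4x2
Unfold 1 (reflect across h@4): 6 holes -> [(1, 1), (2, 0), (3, 1), (4, 1), (5, 0), (6, 1)]
Unfold 2 (reflect across v@2): 12 holes -> [(1, 1), (1, 2), (2, 0), (2, 3), (3, 1), (3, 2), (4, 1), (4, 2), (5, 0), (5, 3), (6, 1), (6, 2)]
Unfold 3 (reflect across v@4): 24 holes -> [(1, 1), (1, 2), (1, 5), (1, 6), (2, 0), (2, 3), (2, 4), (2, 7), (3, 1), (3, 2), (3, 5), (3, 6), (4, 1), (4, 2), (4, 5), (4, 6), (5, 0), (5, 3), (5, 4), (5, 7), (6, 1), (6, 2), (6, 5), (6, 6)]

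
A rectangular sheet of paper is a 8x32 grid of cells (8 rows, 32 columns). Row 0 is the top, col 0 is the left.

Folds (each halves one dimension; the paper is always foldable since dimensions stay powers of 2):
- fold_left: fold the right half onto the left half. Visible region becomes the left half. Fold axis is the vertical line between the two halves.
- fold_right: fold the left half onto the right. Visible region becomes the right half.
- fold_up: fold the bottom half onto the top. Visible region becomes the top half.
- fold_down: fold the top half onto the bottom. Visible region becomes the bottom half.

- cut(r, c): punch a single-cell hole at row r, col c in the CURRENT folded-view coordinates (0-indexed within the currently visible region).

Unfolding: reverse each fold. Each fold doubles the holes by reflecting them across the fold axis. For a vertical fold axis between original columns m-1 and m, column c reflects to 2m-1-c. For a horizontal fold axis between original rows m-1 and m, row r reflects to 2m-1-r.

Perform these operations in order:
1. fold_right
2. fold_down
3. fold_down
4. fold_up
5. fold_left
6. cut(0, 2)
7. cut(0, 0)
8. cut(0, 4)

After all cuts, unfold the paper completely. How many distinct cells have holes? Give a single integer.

Op 1 fold_right: fold axis v@16; visible region now rows[0,8) x cols[16,32) = 8x16
Op 2 fold_down: fold axis h@4; visible region now rows[4,8) x cols[16,32) = 4x16
Op 3 fold_down: fold axis h@6; visible region now rows[6,8) x cols[16,32) = 2x16
Op 4 fold_up: fold axis h@7; visible region now rows[6,7) x cols[16,32) = 1x16
Op 5 fold_left: fold axis v@24; visible region now rows[6,7) x cols[16,24) = 1x8
Op 6 cut(0, 2): punch at orig (6,18); cuts so far [(6, 18)]; region rows[6,7) x cols[16,24) = 1x8
Op 7 cut(0, 0): punch at orig (6,16); cuts so far [(6, 16), (6, 18)]; region rows[6,7) x cols[16,24) = 1x8
Op 8 cut(0, 4): punch at orig (6,20); cuts so far [(6, 16), (6, 18), (6, 20)]; region rows[6,7) x cols[16,24) = 1x8
Unfold 1 (reflect across v@24): 6 holes -> [(6, 16), (6, 18), (6, 20), (6, 27), (6, 29), (6, 31)]
Unfold 2 (reflect across h@7): 12 holes -> [(6, 16), (6, 18), (6, 20), (6, 27), (6, 29), (6, 31), (7, 16), (7, 18), (7, 20), (7, 27), (7, 29), (7, 31)]
Unfold 3 (reflect across h@6): 24 holes -> [(4, 16), (4, 18), (4, 20), (4, 27), (4, 29), (4, 31), (5, 16), (5, 18), (5, 20), (5, 27), (5, 29), (5, 31), (6, 16), (6, 18), (6, 20), (6, 27), (6, 29), (6, 31), (7, 16), (7, 18), (7, 20), (7, 27), (7, 29), (7, 31)]
Unfold 4 (reflect across h@4): 48 holes -> [(0, 16), (0, 18), (0, 20), (0, 27), (0, 29), (0, 31), (1, 16), (1, 18), (1, 20), (1, 27), (1, 29), (1, 31), (2, 16), (2, 18), (2, 20), (2, 27), (2, 29), (2, 31), (3, 16), (3, 18), (3, 20), (3, 27), (3, 29), (3, 31), (4, 16), (4, 18), (4, 20), (4, 27), (4, 29), (4, 31), (5, 16), (5, 18), (5, 20), (5, 27), (5, 29), (5, 31), (6, 16), (6, 18), (6, 20), (6, 27), (6, 29), (6, 31), (7, 16), (7, 18), (7, 20), (7, 27), (7, 29), (7, 31)]
Unfold 5 (reflect across v@16): 96 holes -> [(0, 0), (0, 2), (0, 4), (0, 11), (0, 13), (0, 15), (0, 16), (0, 18), (0, 20), (0, 27), (0, 29), (0, 31), (1, 0), (1, 2), (1, 4), (1, 11), (1, 13), (1, 15), (1, 16), (1, 18), (1, 20), (1, 27), (1, 29), (1, 31), (2, 0), (2, 2), (2, 4), (2, 11), (2, 13), (2, 15), (2, 16), (2, 18), (2, 20), (2, 27), (2, 29), (2, 31), (3, 0), (3, 2), (3, 4), (3, 11), (3, 13), (3, 15), (3, 16), (3, 18), (3, 20), (3, 27), (3, 29), (3, 31), (4, 0), (4, 2), (4, 4), (4, 11), (4, 13), (4, 15), (4, 16), (4, 18), (4, 20), (4, 27), (4, 29), (4, 31), (5, 0), (5, 2), (5, 4), (5, 11), (5, 13), (5, 15), (5, 16), (5, 18), (5, 20), (5, 27), (5, 29), (5, 31), (6, 0), (6, 2), (6, 4), (6, 11), (6, 13), (6, 15), (6, 16), (6, 18), (6, 20), (6, 27), (6, 29), (6, 31), (7, 0), (7, 2), (7, 4), (7, 11), (7, 13), (7, 15), (7, 16), (7, 18), (7, 20), (7, 27), (7, 29), (7, 31)]

Answer: 96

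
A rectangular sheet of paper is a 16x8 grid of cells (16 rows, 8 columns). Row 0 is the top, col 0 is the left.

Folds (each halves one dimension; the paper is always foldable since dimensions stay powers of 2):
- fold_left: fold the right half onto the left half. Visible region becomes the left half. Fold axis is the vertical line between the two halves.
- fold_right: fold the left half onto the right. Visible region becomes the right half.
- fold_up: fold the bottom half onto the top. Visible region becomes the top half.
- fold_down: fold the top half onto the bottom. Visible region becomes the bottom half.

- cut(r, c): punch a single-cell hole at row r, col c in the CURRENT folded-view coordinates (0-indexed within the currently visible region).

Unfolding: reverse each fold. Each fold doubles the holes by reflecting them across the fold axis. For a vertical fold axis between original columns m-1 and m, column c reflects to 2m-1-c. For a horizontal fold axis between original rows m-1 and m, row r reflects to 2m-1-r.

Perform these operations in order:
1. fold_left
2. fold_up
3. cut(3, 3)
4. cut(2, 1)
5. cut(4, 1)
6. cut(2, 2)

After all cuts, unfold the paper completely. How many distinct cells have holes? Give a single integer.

Answer: 16

Derivation:
Op 1 fold_left: fold axis v@4; visible region now rows[0,16) x cols[0,4) = 16x4
Op 2 fold_up: fold axis h@8; visible region now rows[0,8) x cols[0,4) = 8x4
Op 3 cut(3, 3): punch at orig (3,3); cuts so far [(3, 3)]; region rows[0,8) x cols[0,4) = 8x4
Op 4 cut(2, 1): punch at orig (2,1); cuts so far [(2, 1), (3, 3)]; region rows[0,8) x cols[0,4) = 8x4
Op 5 cut(4, 1): punch at orig (4,1); cuts so far [(2, 1), (3, 3), (4, 1)]; region rows[0,8) x cols[0,4) = 8x4
Op 6 cut(2, 2): punch at orig (2,2); cuts so far [(2, 1), (2, 2), (3, 3), (4, 1)]; region rows[0,8) x cols[0,4) = 8x4
Unfold 1 (reflect across h@8): 8 holes -> [(2, 1), (2, 2), (3, 3), (4, 1), (11, 1), (12, 3), (13, 1), (13, 2)]
Unfold 2 (reflect across v@4): 16 holes -> [(2, 1), (2, 2), (2, 5), (2, 6), (3, 3), (3, 4), (4, 1), (4, 6), (11, 1), (11, 6), (12, 3), (12, 4), (13, 1), (13, 2), (13, 5), (13, 6)]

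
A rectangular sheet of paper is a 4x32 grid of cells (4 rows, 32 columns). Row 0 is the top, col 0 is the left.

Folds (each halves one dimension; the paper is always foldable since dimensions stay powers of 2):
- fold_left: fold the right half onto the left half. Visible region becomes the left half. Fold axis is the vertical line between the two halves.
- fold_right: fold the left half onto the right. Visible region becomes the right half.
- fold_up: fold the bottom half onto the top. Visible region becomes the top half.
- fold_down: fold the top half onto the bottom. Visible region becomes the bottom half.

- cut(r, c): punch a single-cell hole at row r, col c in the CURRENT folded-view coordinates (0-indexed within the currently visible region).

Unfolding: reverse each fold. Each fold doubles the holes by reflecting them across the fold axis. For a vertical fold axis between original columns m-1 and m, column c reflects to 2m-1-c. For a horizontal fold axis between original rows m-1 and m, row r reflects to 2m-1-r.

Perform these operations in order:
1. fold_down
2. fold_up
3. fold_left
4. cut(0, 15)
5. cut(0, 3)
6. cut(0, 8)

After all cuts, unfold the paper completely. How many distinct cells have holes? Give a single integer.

Answer: 24

Derivation:
Op 1 fold_down: fold axis h@2; visible region now rows[2,4) x cols[0,32) = 2x32
Op 2 fold_up: fold axis h@3; visible region now rows[2,3) x cols[0,32) = 1x32
Op 3 fold_left: fold axis v@16; visible region now rows[2,3) x cols[0,16) = 1x16
Op 4 cut(0, 15): punch at orig (2,15); cuts so far [(2, 15)]; region rows[2,3) x cols[0,16) = 1x16
Op 5 cut(0, 3): punch at orig (2,3); cuts so far [(2, 3), (2, 15)]; region rows[2,3) x cols[0,16) = 1x16
Op 6 cut(0, 8): punch at orig (2,8); cuts so far [(2, 3), (2, 8), (2, 15)]; region rows[2,3) x cols[0,16) = 1x16
Unfold 1 (reflect across v@16): 6 holes -> [(2, 3), (2, 8), (2, 15), (2, 16), (2, 23), (2, 28)]
Unfold 2 (reflect across h@3): 12 holes -> [(2, 3), (2, 8), (2, 15), (2, 16), (2, 23), (2, 28), (3, 3), (3, 8), (3, 15), (3, 16), (3, 23), (3, 28)]
Unfold 3 (reflect across h@2): 24 holes -> [(0, 3), (0, 8), (0, 15), (0, 16), (0, 23), (0, 28), (1, 3), (1, 8), (1, 15), (1, 16), (1, 23), (1, 28), (2, 3), (2, 8), (2, 15), (2, 16), (2, 23), (2, 28), (3, 3), (3, 8), (3, 15), (3, 16), (3, 23), (3, 28)]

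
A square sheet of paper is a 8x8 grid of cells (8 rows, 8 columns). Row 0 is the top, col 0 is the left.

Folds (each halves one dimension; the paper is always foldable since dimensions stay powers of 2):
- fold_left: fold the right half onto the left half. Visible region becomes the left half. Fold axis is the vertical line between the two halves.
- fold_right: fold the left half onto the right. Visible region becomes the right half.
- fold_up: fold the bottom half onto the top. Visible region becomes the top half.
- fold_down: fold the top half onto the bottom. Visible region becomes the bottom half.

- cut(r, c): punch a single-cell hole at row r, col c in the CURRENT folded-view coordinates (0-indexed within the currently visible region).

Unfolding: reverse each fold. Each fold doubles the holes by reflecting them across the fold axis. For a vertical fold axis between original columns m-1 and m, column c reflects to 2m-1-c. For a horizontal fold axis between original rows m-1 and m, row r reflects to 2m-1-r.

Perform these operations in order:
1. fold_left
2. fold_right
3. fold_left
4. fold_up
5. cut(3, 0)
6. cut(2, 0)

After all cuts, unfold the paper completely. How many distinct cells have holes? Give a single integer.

Answer: 32

Derivation:
Op 1 fold_left: fold axis v@4; visible region now rows[0,8) x cols[0,4) = 8x4
Op 2 fold_right: fold axis v@2; visible region now rows[0,8) x cols[2,4) = 8x2
Op 3 fold_left: fold axis v@3; visible region now rows[0,8) x cols[2,3) = 8x1
Op 4 fold_up: fold axis h@4; visible region now rows[0,4) x cols[2,3) = 4x1
Op 5 cut(3, 0): punch at orig (3,2); cuts so far [(3, 2)]; region rows[0,4) x cols[2,3) = 4x1
Op 6 cut(2, 0): punch at orig (2,2); cuts so far [(2, 2), (3, 2)]; region rows[0,4) x cols[2,3) = 4x1
Unfold 1 (reflect across h@4): 4 holes -> [(2, 2), (3, 2), (4, 2), (5, 2)]
Unfold 2 (reflect across v@3): 8 holes -> [(2, 2), (2, 3), (3, 2), (3, 3), (4, 2), (4, 3), (5, 2), (5, 3)]
Unfold 3 (reflect across v@2): 16 holes -> [(2, 0), (2, 1), (2, 2), (2, 3), (3, 0), (3, 1), (3, 2), (3, 3), (4, 0), (4, 1), (4, 2), (4, 3), (5, 0), (5, 1), (5, 2), (5, 3)]
Unfold 4 (reflect across v@4): 32 holes -> [(2, 0), (2, 1), (2, 2), (2, 3), (2, 4), (2, 5), (2, 6), (2, 7), (3, 0), (3, 1), (3, 2), (3, 3), (3, 4), (3, 5), (3, 6), (3, 7), (4, 0), (4, 1), (4, 2), (4, 3), (4, 4), (4, 5), (4, 6), (4, 7), (5, 0), (5, 1), (5, 2), (5, 3), (5, 4), (5, 5), (5, 6), (5, 7)]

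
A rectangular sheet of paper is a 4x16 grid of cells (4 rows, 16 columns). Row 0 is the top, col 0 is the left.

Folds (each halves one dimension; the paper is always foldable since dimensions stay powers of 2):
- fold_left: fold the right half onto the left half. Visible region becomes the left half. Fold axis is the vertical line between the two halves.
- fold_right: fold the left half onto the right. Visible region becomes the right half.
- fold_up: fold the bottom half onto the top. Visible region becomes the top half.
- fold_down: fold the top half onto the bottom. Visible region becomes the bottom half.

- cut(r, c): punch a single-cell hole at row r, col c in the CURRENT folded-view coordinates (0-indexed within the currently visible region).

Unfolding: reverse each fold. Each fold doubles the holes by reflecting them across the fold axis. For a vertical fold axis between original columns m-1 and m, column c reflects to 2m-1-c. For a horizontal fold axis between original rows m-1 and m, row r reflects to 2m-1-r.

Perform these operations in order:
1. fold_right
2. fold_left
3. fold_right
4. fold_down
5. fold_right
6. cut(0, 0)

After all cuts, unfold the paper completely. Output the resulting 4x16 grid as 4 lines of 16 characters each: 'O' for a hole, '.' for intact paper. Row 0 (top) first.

Answer: ................
OOOOOOOOOOOOOOOO
OOOOOOOOOOOOOOOO
................

Derivation:
Op 1 fold_right: fold axis v@8; visible region now rows[0,4) x cols[8,16) = 4x8
Op 2 fold_left: fold axis v@12; visible region now rows[0,4) x cols[8,12) = 4x4
Op 3 fold_right: fold axis v@10; visible region now rows[0,4) x cols[10,12) = 4x2
Op 4 fold_down: fold axis h@2; visible region now rows[2,4) x cols[10,12) = 2x2
Op 5 fold_right: fold axis v@11; visible region now rows[2,4) x cols[11,12) = 2x1
Op 6 cut(0, 0): punch at orig (2,11); cuts so far [(2, 11)]; region rows[2,4) x cols[11,12) = 2x1
Unfold 1 (reflect across v@11): 2 holes -> [(2, 10), (2, 11)]
Unfold 2 (reflect across h@2): 4 holes -> [(1, 10), (1, 11), (2, 10), (2, 11)]
Unfold 3 (reflect across v@10): 8 holes -> [(1, 8), (1, 9), (1, 10), (1, 11), (2, 8), (2, 9), (2, 10), (2, 11)]
Unfold 4 (reflect across v@12): 16 holes -> [(1, 8), (1, 9), (1, 10), (1, 11), (1, 12), (1, 13), (1, 14), (1, 15), (2, 8), (2, 9), (2, 10), (2, 11), (2, 12), (2, 13), (2, 14), (2, 15)]
Unfold 5 (reflect across v@8): 32 holes -> [(1, 0), (1, 1), (1, 2), (1, 3), (1, 4), (1, 5), (1, 6), (1, 7), (1, 8), (1, 9), (1, 10), (1, 11), (1, 12), (1, 13), (1, 14), (1, 15), (2, 0), (2, 1), (2, 2), (2, 3), (2, 4), (2, 5), (2, 6), (2, 7), (2, 8), (2, 9), (2, 10), (2, 11), (2, 12), (2, 13), (2, 14), (2, 15)]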